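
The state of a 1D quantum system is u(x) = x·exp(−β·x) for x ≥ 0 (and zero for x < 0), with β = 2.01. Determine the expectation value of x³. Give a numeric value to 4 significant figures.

0.9236

⟨x³⟩ = ∫ x³·|u|² dx / ∫|u|² dx (integrals over the domain).
Every integrand reduces to terms xʲ·e^(−2βx) on [0, ∞); use ∫₀^∞ xʲ·e^(−2βx) dx = j!/(2β)^(j+1).
State is unnormalized: ∫|u|² dx = 0.030786, and ∫u*·x³·u dx = 0.028433, so ⟨x³⟩ = 0.028433 / 0.030786.
⟨x³⟩ = 0.92358.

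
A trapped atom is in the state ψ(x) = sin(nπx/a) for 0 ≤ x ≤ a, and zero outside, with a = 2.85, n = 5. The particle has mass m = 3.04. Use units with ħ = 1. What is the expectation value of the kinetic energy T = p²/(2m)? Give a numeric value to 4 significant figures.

4.996

T = −(ħ²/2m) d²/dx², so ⟨T⟩ = −(ħ²/2m) ∫ ψ*·ψ'' dx / ∫|ψ|² dx; with m = 3.04.
d/dx sin(nπx/a) = (nπ/a)·cos(nπx/a) and d²/dx² sin(nπx/a) = −(nπ/a)²·sin(nπx/a); on 0 ≤ x ≤ a, ∫sin²(nπx/a) dx = a/2 and ∫sin(nπx/a)·cos(nπx/a) dx = 0.
State is unnormalized: ∫|ψ|² dx = 1.4250, and ∫ψ*·(−ħ²/2m · ψ'') dx = 7.1197, so ⟨T⟩ = 7.1197 / 1.4250.
⟨T⟩ = 4.9963.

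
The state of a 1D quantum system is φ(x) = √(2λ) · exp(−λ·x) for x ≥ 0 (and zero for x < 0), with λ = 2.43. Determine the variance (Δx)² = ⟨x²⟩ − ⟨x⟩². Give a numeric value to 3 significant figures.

Compute ⟨x⟩ and ⟨x²⟩ separately, then (Δx)² = ⟨x²⟩ − ⟨x⟩².
Every integrand reduces to terms xʲ·e^(−2λx) on [0, ∞); use ∫₀^∞ xʲ·e^(−2λx) dx = j!/(2λ)^(j+1).
⟨x⟩ = 0.20576 and ⟨x²⟩ = 0.084675.
(Δx)² = 0.084675 − (0.20576)² = 0.042338.

0.0423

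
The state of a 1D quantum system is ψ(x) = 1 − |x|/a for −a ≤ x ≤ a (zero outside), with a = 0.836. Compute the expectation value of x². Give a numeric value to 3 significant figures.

⟨x²⟩ = ∫ x²·|ψ|² dx / ∫|ψ|² dx (integrals over the domain).
ψ is even, so ∫ over [−a, a] = 2∫₀ᵃ with ψ = 1 − x/a there: ∫₀ᵃ (1 − x/a)² dx = a/3, ∫₀ᵃ x²(1 − x/a)² dx = a³/30, ∫₀ᵃ x⁴(1 − x/a)² dx = a⁵/105.
State is unnormalized: ∫|ψ|² dx = 0.55733, and ∫ψ*·x²·ψ dx = 0.038952, so ⟨x²⟩ = 0.038952 / 0.55733.
⟨x²⟩ = 0.069890.

0.0699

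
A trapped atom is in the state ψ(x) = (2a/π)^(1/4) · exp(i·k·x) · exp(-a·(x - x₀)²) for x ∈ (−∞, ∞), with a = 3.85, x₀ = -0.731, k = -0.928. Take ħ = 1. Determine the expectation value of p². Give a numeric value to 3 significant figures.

p² ψ = −ħ² d²ψ/dx²; ⟨p²⟩ = −ħ² ∫ ψ*·ψ'' dx.
Gaussian moments (u = x − x₀): ∫u^(2j)·e^(−2au²) du = (2j−1)!!/(4a)^j · √(π/(2a)), odd powers integrate to 0; here √(π/(2a)) = 0.63875. Derivatives: ψ′ = (ik − 2au)·ψ, ψ″ = ((ik − 2au)² − 2a)·ψ; the odd-in-u pieces drop out.
⟨p²⟩ = 4.7112.

4.71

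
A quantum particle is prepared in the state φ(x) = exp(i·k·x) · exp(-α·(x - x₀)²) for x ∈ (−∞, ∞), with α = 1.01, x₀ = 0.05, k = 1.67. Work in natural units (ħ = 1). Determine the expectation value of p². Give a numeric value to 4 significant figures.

p² φ = −ħ² d²φ/dx²; ⟨p²⟩ = −ħ² ∫ φ*·φ'' dx / ∫|φ|² dx.
Gaussian moments (u = x − x₀): ∫u^(2j)·e^(−2αu²) du = (2j−1)!!/(4α)^j · √(π/(2α)), odd powers integrate to 0; here √(π/(2α)) = 1.2471. Derivatives: φ′ = (ik − 2αu)·φ, φ″ = ((ik − 2αu)² − 2α)·φ; the odd-in-u pieces drop out.
State is unnormalized: ∫|φ|² dx = 1.2471, and ∫φ*·(−ħ² φ'') dx = 4.7376, so ⟨p²⟩ = 4.7376 / 1.2471.
⟨p²⟩ = 3.7989.

3.799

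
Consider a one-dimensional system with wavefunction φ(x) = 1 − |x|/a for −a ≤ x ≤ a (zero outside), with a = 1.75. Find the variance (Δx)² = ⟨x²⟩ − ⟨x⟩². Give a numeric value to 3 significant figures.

Compute ⟨x⟩ and ⟨x²⟩ separately, then (Δx)² = ⟨x²⟩ − ⟨x⟩².
φ is even, so ∫ over [−a, a] = 2∫₀ᵃ with φ = 1 − x/a there: ∫₀ᵃ (1 − x/a)² dx = a/3, ∫₀ᵃ x²(1 − x/a)² dx = a³/30, ∫₀ᵃ x⁴(1 − x/a)² dx = a⁵/105.
Normalization: ∫|φ|² dx = 1.1667.
⟨x⟩ = 0.0000 and ⟨x²⟩ = 0.30625.
(Δx)² = 0.30625 − (0.0000)² = 0.30625.

0.306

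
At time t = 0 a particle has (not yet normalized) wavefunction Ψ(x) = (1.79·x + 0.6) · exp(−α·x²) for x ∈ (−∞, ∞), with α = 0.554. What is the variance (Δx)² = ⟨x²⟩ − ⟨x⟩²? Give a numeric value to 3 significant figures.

Compute ⟨x⟩ and ⟨x²⟩ separately, then (Δx)² = ⟨x²⟩ − ⟨x⟩².
Expand each integrand as polynomial × e^(−2αx²) and use ∫x^(2j)·e^(−2αx²) dx = (2j−1)!!/(4α)^j · √(π/(2α)), odd powers → 0; here √(π/(2α)) = 1.6839.
Normalization: ∫|Ψ|² dx = 3.0409.
⟨x⟩ = 0.53675 and ⟨x²⟩ = 1.1739.
(Δx)² = 1.1739 − (0.53675)² = 0.88577.

0.886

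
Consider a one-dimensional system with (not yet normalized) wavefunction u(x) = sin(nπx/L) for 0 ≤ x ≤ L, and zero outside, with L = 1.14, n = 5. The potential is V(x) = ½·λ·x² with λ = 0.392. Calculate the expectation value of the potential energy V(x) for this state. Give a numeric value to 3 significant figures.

⟨V⟩ = ∫ V(x)·|u|² dx / ∫|u|² dx.
With sin²θ = (1 − cos2θ)/2 on 0 ≤ x ≤ L: ∫sin²(nπx/L) dx = L/2, ∫x·sin²(nπx/L) dx = L²/4, ∫x²·sin²(nπx/L) dx = L³·(1/6 − 1/(4n²π²)); higher powers xᵏ the same way, integrating xᵏ·cos(2nπx/L) by parts.
State is unnormalized: ∫|u|² dx = 0.57000, and ∫u*·V(x)·u dx = 0.048103, so ⟨V⟩ = 0.048103 / 0.57000.
⟨V⟩ = 0.084391.

0.0844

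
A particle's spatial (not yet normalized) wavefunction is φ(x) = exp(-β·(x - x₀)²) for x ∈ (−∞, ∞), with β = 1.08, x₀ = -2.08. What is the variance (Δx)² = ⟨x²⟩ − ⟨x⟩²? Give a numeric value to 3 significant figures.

Compute ⟨x⟩ and ⟨x²⟩ separately, then (Δx)² = ⟨x²⟩ − ⟨x⟩².
Gaussian moments (u = x − x₀): ∫u^(2j)·e^(−2βu²) du = (2j−1)!!/(4β)^j · √(π/(2β)), odd powers integrate to 0; here √(π/(2β)) = 1.2060.
Normalization: ∫|φ|² dx = 1.2060.
⟨x⟩ = -2.0800 and ⟨x²⟩ = 4.5579.
(Δx)² = 4.5579 − (-2.0800)² = 0.23148.

0.231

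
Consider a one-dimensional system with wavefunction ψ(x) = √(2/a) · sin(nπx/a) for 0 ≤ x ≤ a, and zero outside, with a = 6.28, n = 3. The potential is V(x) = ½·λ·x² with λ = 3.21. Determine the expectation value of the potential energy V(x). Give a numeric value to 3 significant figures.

20.7

⟨V⟩ = ∫ V(x)·|ψ|² dx.
With sin²θ = (1 − cos2θ)/2 on 0 ≤ x ≤ a: ∫sin²(nπx/a) dx = a/2, ∫x·sin²(nπx/a) dx = a²/4, ∫x²·sin²(nπx/a) dx = a³·(1/6 − 1/(4n²π²)); higher powers xᵏ the same way, integrating xᵏ·cos(2nπx/a) by parts.
⟨V⟩ = 20.743.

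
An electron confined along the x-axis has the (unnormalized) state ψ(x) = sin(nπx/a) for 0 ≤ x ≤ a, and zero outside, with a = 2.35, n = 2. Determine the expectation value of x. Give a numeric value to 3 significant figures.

⟨x⟩ = ∫ x·|ψ|² dx / ∫|ψ|² dx (integrals over the domain).
With sin²θ = (1 − cos2θ)/2 on 0 ≤ x ≤ a: ∫sin²(nπx/a) dx = a/2, ∫x·sin²(nπx/a) dx = a²/4, ∫x²·sin²(nπx/a) dx = a³·(1/6 − 1/(4n²π²)); higher powers xᵏ the same way, integrating xᵏ·cos(2nπx/a) by parts.
State is unnormalized: ∫|ψ|² dx = 1.1750, and ∫ψ*·x·ψ dx = 1.3806, so ⟨x⟩ = 1.3806 / 1.1750.
⟨x⟩ = 1.1750.

1.18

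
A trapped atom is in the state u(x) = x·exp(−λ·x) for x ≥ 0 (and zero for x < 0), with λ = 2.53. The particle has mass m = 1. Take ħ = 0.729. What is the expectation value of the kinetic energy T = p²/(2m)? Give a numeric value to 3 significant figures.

1.70

T = −(ħ²/2m) d²/dx², so ⟨T⟩ = −(ħ²/2m) ∫ u*·u'' dx / ∫|u|² dx; with m = 1.
Differentiate x·exp(−λ·x) with the product rule; every integrand then reduces to terms xʲ·e^(−2λx) on [0, ∞), with ∫₀^∞ xʲ·e^(−2λx) dx = j!/(2λ)^(j+1).
State is unnormalized: ∫|u|² dx = 0.015438, and ∫u*·(−ħ²/2m · u'') dx = 0.026257, so ⟨T⟩ = 0.026257 / 0.015438.
⟨T⟩ = 1.7009.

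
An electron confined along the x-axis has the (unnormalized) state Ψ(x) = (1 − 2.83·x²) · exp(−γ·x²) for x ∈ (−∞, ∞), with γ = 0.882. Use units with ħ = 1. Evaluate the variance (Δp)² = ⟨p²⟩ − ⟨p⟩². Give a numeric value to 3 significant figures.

Compute ⟨p⟩ and ⟨p²⟩ separately; (Δp)² = ⟨p²⟩ − ⟨p⟩².
Expand each integrand as polynomial × e^(−2γx²) and use ∫x^(2j)·e^(−2γx²) dx = (2j−1)!!/(4γ)^j · √(π/(2γ)), odd powers → 0; here √(π/(2γ)) = 1.3345. Differentiate with the product rule, d/dx e^(−γx²) = −2γx·e^(−γx²).
Normalization: ∫|Ψ|² dx = 1.7696.
⟨p⟩ = 0.0000 and ⟨p²⟩ = 4.7281.
(Δp)² = 4.7281 − (0.0000)² = 4.7281.

4.73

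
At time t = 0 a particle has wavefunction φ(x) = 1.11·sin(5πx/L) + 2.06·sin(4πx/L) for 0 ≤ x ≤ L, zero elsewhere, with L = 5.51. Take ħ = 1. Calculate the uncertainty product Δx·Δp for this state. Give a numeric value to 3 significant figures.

Δx = √(⟨x²⟩−⟨x⟩²), Δp = √(⟨p²⟩−⟨p⟩²).
On 0 ≤ x ≤ L (j ≠ l): ∫sin²(jπx/L) dx = L/2, ∫sin(jπx/L)·sin(lπx/L) dx = 0; diagonal moments ∫x·sin²(jπx/L) dx = L²/4, ∫x²·sin²(jπx/L) dx = L³·(1/6 − 1/(4j²π²)); cross terms ∫x·sin(jπx/L)·sin(lπx/L) dx = 0 for j + l even and −4jlL²/(π²(j² − l²)²) for j + l odd, ∫x²·sin(jπx/L)·sin(lπx/L) dx = (−1)^(j+l)·4jlL³/(π²(j² − l²)²); higher powers the same way via product-to-sum and parts. d²/dx² sin(jπx/L) = −(jπ/L)²·sin(jπx/L); on 0 ≤ x ≤ L, ∫sin²(jπx/L) dx = L/2 and ∫sin(jπx/L)·sin(lπx/L) dx = 0 for j ≠ l, so only diagonal terms survive in ∫|φ|² and ∫φ·φ″; ∫φ·φ′ dx = [φ²/2] between the walls = 0.
Normalization: ∫|φ|² dx = 15.086.
⟨x⟩ = 1.8340, ⟨x²⟩ = 4.9569 ⇒ Δx = 1.2623.
⟨p⟩ = 0.0000, ⟨p²⟩ = 5.8597 ⇒ Δp = 2.4207.
Δx·Δp = 3.0556.

3.06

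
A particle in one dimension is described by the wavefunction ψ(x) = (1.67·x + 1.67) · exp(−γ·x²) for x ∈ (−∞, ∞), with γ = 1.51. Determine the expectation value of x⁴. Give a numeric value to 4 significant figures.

⟨x⁴⟩ = ∫ x⁴·|ψ|² dx / ∫|ψ|² dx (integrals over the domain).
Expand each integrand as polynomial × e^(−2γx²) and use ∫x^(2j)·e^(−2γx²) dx = (2j−1)!!/(4γ)^j · √(π/(2γ)), odd powers → 0; here √(π/(2γ)) = 1.0199.
State is unnormalized: ∫|ψ|² dx = 3.3154, and ∫ψ*·x⁴·ψ dx = 0.42755, so ⟨x⁴⟩ = 0.42755 / 3.3154.
⟨x⁴⟩ = 0.12896.

0.1290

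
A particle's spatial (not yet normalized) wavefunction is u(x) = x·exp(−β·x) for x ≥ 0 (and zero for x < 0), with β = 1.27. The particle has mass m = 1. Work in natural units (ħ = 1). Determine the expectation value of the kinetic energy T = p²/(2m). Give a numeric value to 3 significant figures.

0.806

T = −(ħ²/2m) d²/dx², so ⟨T⟩ = −(ħ²/2m) ∫ u*·u'' dx / ∫|u|² dx; with m = 1.
Differentiate x·exp(−β·x) with the product rule; every integrand then reduces to terms xʲ·e^(−2βx) on [0, ∞), with ∫₀^∞ xʲ·e^(−2βx) dx = j!/(2β)^(j+1).
State is unnormalized: ∫|u|² dx = 0.12205, and ∫u*·(−ħ²/2m · u'') dx = 0.098425, so ⟨T⟩ = 0.098425 / 0.12205.
⟨T⟩ = 0.80645.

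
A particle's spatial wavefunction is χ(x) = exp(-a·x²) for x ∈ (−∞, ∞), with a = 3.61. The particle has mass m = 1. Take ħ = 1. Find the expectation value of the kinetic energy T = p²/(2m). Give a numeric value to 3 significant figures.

1.81

T = −(ħ²/2m) d²/dx², so ⟨T⟩ = −(ħ²/2m) ∫ χ*·χ'' dx / ∫|χ|² dx; with m = 1.
Gaussian moments: ∫x^(2j)·e^(−2ax²) dx = (2j−1)!!/(4a)^j · √(π/(2a)), odd powers integrate to 0; here √(π/(2a)) = 0.65964. Derivatives: d/dx e^(−ax²) = −2ax·e^(−ax²), d²/dx² e^(−ax²) = (4a²x² − 2a)·e^(−ax²).
State is unnormalized: ∫|χ|² dx = 0.65964, and ∫χ*·(−ħ²/2m · χ'') dx = 1.1906, so ⟨T⟩ = 1.1906 / 0.65964.
⟨T⟩ = 1.8050.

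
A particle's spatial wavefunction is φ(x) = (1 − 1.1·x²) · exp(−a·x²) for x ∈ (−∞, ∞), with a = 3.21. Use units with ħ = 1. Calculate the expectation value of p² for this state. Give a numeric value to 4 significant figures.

p² φ = −ħ² d²φ/dx²; ⟨p²⟩ = −ħ² ∫ φ*·φ'' dx / ∫|φ|² dx.
Expand each integrand as polynomial × e^(−2ax²) and use ∫x^(2j)·e^(−2ax²) dx = (2j−1)!!/(4a)^j · √(π/(2a)), odd powers → 0; here √(π/(2a)) = 0.69953. Differentiate with the product rule, d/dx e^(−ax²) = −2ax·e^(−ax²).
State is unnormalized: ∫|φ|² dx = 0.59508, and ∫φ*·(−ħ² φ'') dx = 2.7456, so ⟨p²⟩ = 2.7456 / 0.59508.
⟨p²⟩ = 4.6139.

4.614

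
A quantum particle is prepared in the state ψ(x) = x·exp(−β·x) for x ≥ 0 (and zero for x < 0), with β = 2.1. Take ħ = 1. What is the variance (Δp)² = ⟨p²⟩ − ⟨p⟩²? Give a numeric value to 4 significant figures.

Compute ⟨p⟩ and ⟨p²⟩ separately; (Δp)² = ⟨p²⟩ − ⟨p⟩².
Differentiate x·exp(−β·x) with the product rule; every integrand then reduces to terms xʲ·e^(−2βx) on [0, ∞), with ∫₀^∞ xʲ·e^(−2βx) dx = j!/(2β)^(j+1).
Normalization: ∫|ψ|² dx = 0.026995.
⟨p⟩ = 0.0000 and ⟨p²⟩ = 4.4100.
(Δp)² = 4.4100 − (0.0000)² = 4.4100.

4.410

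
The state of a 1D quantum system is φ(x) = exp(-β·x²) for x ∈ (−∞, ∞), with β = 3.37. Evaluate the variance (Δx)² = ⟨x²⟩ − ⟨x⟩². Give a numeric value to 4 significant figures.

Compute ⟨x⟩ and ⟨x²⟩ separately, then (Δx)² = ⟨x²⟩ − ⟨x⟩².
Gaussian moments: ∫x^(2j)·e^(−2βx²) dx = (2j−1)!!/(4β)^j · √(π/(2β)), odd powers integrate to 0; here √(π/(2β)) = 0.68272.
Normalization: ∫|φ|² dx = 0.68272.
⟨x⟩ = 0.0000 and ⟨x²⟩ = 0.074184.
(Δx)² = 0.074184 − (0.0000)² = 0.074184.

0.07418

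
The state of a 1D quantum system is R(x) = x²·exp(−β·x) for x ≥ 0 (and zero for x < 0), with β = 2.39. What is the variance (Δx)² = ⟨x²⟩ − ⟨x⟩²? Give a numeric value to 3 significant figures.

Compute ⟨x⟩ and ⟨x²⟩ separately, then (Δx)² = ⟨x²⟩ − ⟨x⟩².
Every integrand reduces to terms xʲ·e^(−2βx) on [0, ∞); use ∫₀^∞ xʲ·e^(−2βx) dx = j!/(2β)^(j+1).
Normalization: ∫|R|² dx = 0.0096177.
⟨x⟩ = 1.0460 and ⟨x²⟩ = 1.3130.
(Δx)² = 1.3130 − (1.0460)² = 0.21883.

0.219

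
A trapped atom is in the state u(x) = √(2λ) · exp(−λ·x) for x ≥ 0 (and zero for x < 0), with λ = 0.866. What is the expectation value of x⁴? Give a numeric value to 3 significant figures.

⟨x⁴⟩ = ∫ x⁴·|u|² dx (integrals over the domain).
Every integrand reduces to terms xʲ·e^(−2λx) on [0, ∞); use ∫₀^∞ xʲ·e^(−2λx) dx = j!/(2λ)^(j+1).
⟨x⁴⟩ = 2.6670.

2.67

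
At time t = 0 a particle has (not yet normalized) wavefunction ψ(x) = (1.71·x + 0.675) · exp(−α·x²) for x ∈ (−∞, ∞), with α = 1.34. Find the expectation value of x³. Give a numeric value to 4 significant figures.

0.2408

⟨x³⟩ = ∫ x³·|ψ|² dx / ∫|ψ|² dx (integrals over the domain).
Expand each integrand as polynomial × e^(−2αx²) and use ∫x^(2j)·e^(−2αx²) dx = (2j−1)!!/(4α)^j · √(π/(2α)), odd powers → 0; here √(π/(2α)) = 1.0827.
State is unnormalized: ∫|ψ|² dx = 1.0840, and ∫ψ*·x³·ψ dx = 0.26099, so ⟨x³⟩ = 0.26099 / 1.0840.
⟨x³⟩ = 0.24078.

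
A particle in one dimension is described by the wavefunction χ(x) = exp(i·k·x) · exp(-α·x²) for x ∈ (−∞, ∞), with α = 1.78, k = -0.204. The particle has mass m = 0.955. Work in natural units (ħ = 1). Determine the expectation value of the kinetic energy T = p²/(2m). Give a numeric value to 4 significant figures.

T = −(ħ²/2m) d²/dx², so ⟨T⟩ = −(ħ²/2m) ∫ χ*·χ'' dx / ∫|χ|² dx; with m = 0.955.
Gaussian moments: ∫x^(2j)·e^(−2αx²) dx = (2j−1)!!/(4α)^j · √(π/(2α)), odd powers integrate to 0; here √(π/(2α)) = 0.93940. Derivatives: χ′ = (ik − 2αx)·χ, χ″ = ((ik − 2αx)² − 2α)·χ; the odd-in-x pieces drop out.
State is unnormalized: ∫|χ|² dx = 0.93940, and ∫χ*·(−ħ²/2m · χ'') dx = 0.89593, so ⟨T⟩ = 0.89593 / 0.93940.
⟨T⟩ = 0.95373.

0.9537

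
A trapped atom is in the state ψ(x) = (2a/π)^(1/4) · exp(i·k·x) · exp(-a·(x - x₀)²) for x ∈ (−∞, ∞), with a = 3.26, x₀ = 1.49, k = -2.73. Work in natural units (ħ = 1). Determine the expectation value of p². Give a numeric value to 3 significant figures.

p² ψ = −ħ² d²ψ/dx²; ⟨p²⟩ = −ħ² ∫ ψ*·ψ'' dx.
Gaussian moments (u = x − x₀): ∫u^(2j)·e^(−2au²) du = (2j−1)!!/(4a)^j · √(π/(2a)), odd powers integrate to 0; here √(π/(2a)) = 0.69415. Derivatives: ψ′ = (ik − 2au)·ψ, ψ″ = ((ik − 2au)² − 2a)·ψ; the odd-in-u pieces drop out.
⟨p²⟩ = 10.713.

10.7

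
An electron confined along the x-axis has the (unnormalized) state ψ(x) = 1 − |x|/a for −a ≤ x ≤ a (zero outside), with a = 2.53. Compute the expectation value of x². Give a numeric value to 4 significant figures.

⟨x²⟩ = ∫ x²·|ψ|² dx / ∫|ψ|² dx (integrals over the domain).
ψ is even, so ∫ over [−a, a] = 2∫₀ᵃ with ψ = 1 − x/a there: ∫₀ᵃ (1 − x/a)² dx = a/3, ∫₀ᵃ x²(1 − x/a)² dx = a³/30, ∫₀ᵃ x⁴(1 − x/a)² dx = a⁵/105.
State is unnormalized: ∫|ψ|² dx = 1.6867, and ∫ψ*·x²·ψ dx = 1.0796, so ⟨x²⟩ = 1.0796 / 1.6867.
⟨x²⟩ = 0.64009.

0.6401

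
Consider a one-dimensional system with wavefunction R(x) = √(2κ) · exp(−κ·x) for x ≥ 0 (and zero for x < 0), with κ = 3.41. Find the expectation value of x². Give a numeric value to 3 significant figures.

0.0430

⟨x²⟩ = ∫ x²·|R|² dx (integrals over the domain).
Every integrand reduces to terms xʲ·e^(−2κx) on [0, ∞); use ∫₀^∞ xʲ·e^(−2κx) dx = j!/(2κ)^(j+1).
⟨x²⟩ = 0.042999.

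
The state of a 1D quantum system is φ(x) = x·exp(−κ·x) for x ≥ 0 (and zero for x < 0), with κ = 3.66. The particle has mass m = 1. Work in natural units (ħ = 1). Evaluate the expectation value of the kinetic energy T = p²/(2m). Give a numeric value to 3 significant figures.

6.70

T = −(ħ²/2m) d²/dx², so ⟨T⟩ = −(ħ²/2m) ∫ φ*·φ'' dx / ∫|φ|² dx; with m = 1.
Differentiate x·exp(−κ·x) with the product rule; every integrand then reduces to terms xʲ·e^(−2κx) on [0, ∞), with ∫₀^∞ xʲ·e^(−2κx) dx = j!/(2κ)^(j+1).
State is unnormalized: ∫|φ|² dx = 0.0050991, and ∫φ*·(−ħ²/2m · φ'') dx = 0.034153, so ⟨T⟩ = 0.034153 / 0.0050991.
⟨T⟩ = 6.6978.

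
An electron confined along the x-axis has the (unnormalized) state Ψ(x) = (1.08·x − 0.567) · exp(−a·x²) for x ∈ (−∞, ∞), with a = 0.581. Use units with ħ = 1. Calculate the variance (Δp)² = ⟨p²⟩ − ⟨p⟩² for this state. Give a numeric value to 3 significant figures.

Compute ⟨p⟩ and ⟨p²⟩ separately; (Δp)² = ⟨p²⟩ − ⟨p⟩².
Expand each integrand as polynomial × e^(−2ax²) and use ∫x^(2j)·e^(−2ax²) dx = (2j−1)!!/(4a)^j · √(π/(2a)), odd powers → 0; here √(π/(2a)) = 1.6443. Differentiate with the product rule, d/dx e^(−ax²) = −2ax·e^(−ax²).
Normalization: ∫|Ψ|² dx = 1.3539.
⟨p⟩ = 0.0000 and ⟨p²⟩ = 1.2893.
(Δp)² = 1.2893 − (0.0000)² = 1.2893.

1.29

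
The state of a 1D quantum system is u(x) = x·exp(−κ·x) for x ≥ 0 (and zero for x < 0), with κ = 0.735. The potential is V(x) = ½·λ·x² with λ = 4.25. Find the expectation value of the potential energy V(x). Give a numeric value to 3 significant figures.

⟨V⟩ = ∫ V(x)·|u|² dx / ∫|u|² dx.
Every integrand reduces to terms xʲ·e^(−2κx) on [0, ∞); use ∫₀^∞ xʲ·e^(−2κx) dx = j!/(2κ)^(j+1).
State is unnormalized: ∫|u|² dx = 0.62962, and ∫u*·V(x)·u dx = 7.4299, so ⟨V⟩ = 7.4299 / 0.62962.
⟨V⟩ = 11.801.

11.8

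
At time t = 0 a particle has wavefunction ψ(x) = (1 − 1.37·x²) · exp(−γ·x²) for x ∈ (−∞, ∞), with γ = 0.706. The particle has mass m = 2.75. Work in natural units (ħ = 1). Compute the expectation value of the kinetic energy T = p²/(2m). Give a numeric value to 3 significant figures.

0.631

T = −(ħ²/2m) d²/dx², so ⟨T⟩ = −(ħ²/2m) ∫ ψ*·ψ'' dx / ∫|ψ|² dx; with m = 2.75.
Expand each integrand as polynomial × e^(−2γx²) and use ∫x^(2j)·e^(−2γx²) dx = (2j−1)!!/(4γ)^j · √(π/(2γ)), odd powers → 0; here √(π/(2γ)) = 1.4916. Differentiate with the product rule, d/dx e^(−γx²) = −2γx·e^(−γx²).
State is unnormalized: ∫|ψ|² dx = 1.0975, and ∫ψ*·(−ħ²/2m · ψ'') dx = 0.69268, so ⟨T⟩ = 0.69268 / 1.0975.
⟨T⟩ = 0.63113.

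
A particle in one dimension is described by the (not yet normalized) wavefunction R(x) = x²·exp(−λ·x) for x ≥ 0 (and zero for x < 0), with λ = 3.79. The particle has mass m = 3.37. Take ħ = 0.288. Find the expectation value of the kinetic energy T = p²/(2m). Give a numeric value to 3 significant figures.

T = −(ħ²/2m) d²/dx², so ⟨T⟩ = −(ħ²/2m) ∫ R*·R'' dx / ∫|R|² dx; with m = 3.37.
Differentiate x²·exp(−λ·x) with the product rule; every integrand then reduces to terms xʲ·e^(−2λx) on [0, ∞), with ∫₀^∞ xʲ·e^(−2λx) dx = j!/(2λ)^(j+1).
State is unnormalized: ∫|R|² dx = 0.00095910, and ∫R*·(−ħ²/2m · R'') dx = 5.6513e-05, so ⟨T⟩ = 5.6513e-05 / 0.00095910.
⟨T⟩ = 0.058923.

0.0589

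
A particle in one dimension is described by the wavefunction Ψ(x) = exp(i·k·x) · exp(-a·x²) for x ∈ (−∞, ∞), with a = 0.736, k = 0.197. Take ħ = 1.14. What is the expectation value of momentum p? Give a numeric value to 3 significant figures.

p Ψ = −iħ dΨ/dx; then ⟨p⟩ = ∫ Ψ*·(pΨ) dx / ∫|Ψ|² dx.
Gaussian moments: ∫x^(2j)·e^(−2ax²) dx = (2j−1)!!/(4a)^j · √(π/(2a)), odd powers integrate to 0; here √(π/(2a)) = 1.4609. Derivatives: Ψ′ = (ik − 2ax)·Ψ, Ψ″ = ((ik − 2ax)² − 2a)·Ψ; the odd-in-x pieces drop out.
State is unnormalized: ∫|Ψ|² dx = 1.4609, and ∫Ψ*·(−iħ Ψ') dx = 0.32809, so ⟨p⟩ = 0.32809 / 1.4609.
⟨p⟩ = 0.22458.

0.225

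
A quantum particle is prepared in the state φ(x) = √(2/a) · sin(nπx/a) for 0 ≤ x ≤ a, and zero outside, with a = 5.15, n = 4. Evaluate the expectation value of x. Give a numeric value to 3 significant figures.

⟨x⟩ = ∫ x·|φ|² dx (integrals over the domain).
With sin²θ = (1 − cos2θ)/2 on 0 ≤ x ≤ a: ∫sin²(nπx/a) dx = a/2, ∫x·sin²(nπx/a) dx = a²/4, ∫x²·sin²(nπx/a) dx = a³·(1/6 − 1/(4n²π²)); higher powers xᵏ the same way, integrating xᵏ·cos(2nπx/a) by parts.
⟨x⟩ = 2.5750.

2.58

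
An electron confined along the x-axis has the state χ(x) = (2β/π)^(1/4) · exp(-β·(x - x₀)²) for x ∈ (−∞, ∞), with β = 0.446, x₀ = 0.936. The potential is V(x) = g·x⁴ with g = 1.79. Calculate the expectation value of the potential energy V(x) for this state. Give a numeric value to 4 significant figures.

⟨V⟩ = ∫ V(x)·|χ|² dx.
Gaussian moments (u = x − x₀): ∫u^(2j)·e^(−2βu²) du = (2j−1)!!/(4β)^j · √(π/(2β)), odd powers integrate to 0; here √(π/(2β)) = 1.8767.
⟨V⟩ = 8.3354.

8.335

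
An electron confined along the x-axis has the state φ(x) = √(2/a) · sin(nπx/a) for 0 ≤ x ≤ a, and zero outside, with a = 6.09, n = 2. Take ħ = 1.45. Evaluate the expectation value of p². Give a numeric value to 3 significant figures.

2.24

p² φ = −ħ² d²φ/dx²; ⟨p²⟩ = −ħ² ∫ φ*·φ'' dx.
d/dx sin(nπx/a) = (nπ/a)·cos(nπx/a) and d²/dx² sin(nπx/a) = −(nπ/a)²·sin(nπx/a); on 0 ≤ x ≤ a, ∫sin²(nπx/a) dx = a/2 and ∫sin(nπx/a)·cos(nπx/a) dx = 0.
⟨p²⟩ = 2.2380.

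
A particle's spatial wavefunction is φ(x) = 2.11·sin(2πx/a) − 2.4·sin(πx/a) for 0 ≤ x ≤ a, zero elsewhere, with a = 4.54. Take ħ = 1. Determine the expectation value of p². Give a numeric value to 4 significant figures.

1.105

p² φ = −ħ² d²φ/dx²; ⟨p²⟩ = −ħ² ∫ φ*·φ'' dx / ∫|φ|² dx.
d²/dx² sin(jπx/a) = −(jπ/a)²·sin(jπx/a); on 0 ≤ x ≤ a, ∫sin²(jπx/a) dx = a/2 and ∫sin(jπx/a)·sin(lπx/a) dx = 0 for j ≠ l, so only diagonal terms survive in ∫|φ|² and ∫φ·φ″; ∫φ·φ′ dx = [φ²/2] between the walls = 0.
State is unnormalized: ∫|φ|² dx = 23.181, and ∫φ*·(−ħ² φ'') dx = 25.618, so ⟨p²⟩ = 25.618 / 23.181.
⟨p²⟩ = 1.1051.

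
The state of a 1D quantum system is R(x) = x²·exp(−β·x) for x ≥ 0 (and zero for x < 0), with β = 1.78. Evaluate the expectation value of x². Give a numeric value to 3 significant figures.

⟨x²⟩ = ∫ x²·|R|² dx / ∫|R|² dx (integrals over the domain).
Every integrand reduces to terms xʲ·e^(−2βx) on [0, ∞); use ∫₀^∞ xʲ·e^(−2βx) dx = j!/(2β)^(j+1).
State is unnormalized: ∫|R|² dx = 0.041972, and ∫R*·x²·R dx = 0.099353, so ⟨x²⟩ = 0.099353 / 0.041972.
⟨x²⟩ = 2.3671.

2.37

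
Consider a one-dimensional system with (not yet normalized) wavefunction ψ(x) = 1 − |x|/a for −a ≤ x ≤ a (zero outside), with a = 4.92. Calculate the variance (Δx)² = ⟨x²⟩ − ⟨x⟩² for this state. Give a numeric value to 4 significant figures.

2.421

Compute ⟨x⟩ and ⟨x²⟩ separately, then (Δx)² = ⟨x²⟩ − ⟨x⟩².
ψ is even, so ∫ over [−a, a] = 2∫₀ᵃ with ψ = 1 − x/a there: ∫₀ᵃ (1 − x/a)² dx = a/3, ∫₀ᵃ x²(1 − x/a)² dx = a³/30, ∫₀ᵃ x⁴(1 − x/a)² dx = a⁵/105.
Normalization: ∫|ψ|² dx = 3.2800.
⟨x⟩ = 0.0000 and ⟨x²⟩ = 2.4206.
(Δx)² = 2.4206 − (0.0000)² = 2.4206.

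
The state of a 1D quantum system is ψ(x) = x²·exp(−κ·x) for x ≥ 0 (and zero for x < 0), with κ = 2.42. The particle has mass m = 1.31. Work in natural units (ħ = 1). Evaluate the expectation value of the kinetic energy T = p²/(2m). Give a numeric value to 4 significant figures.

0.7451

T = −(ħ²/2m) d²/dx², so ⟨T⟩ = −(ħ²/2m) ∫ ψ*·ψ'' dx / ∫|ψ|² dx; with m = 1.31.
Differentiate x²·exp(−κ·x) with the product rule; every integrand then reduces to terms xʲ·e^(−2κx) on [0, ∞), with ∫₀^∞ xʲ·e^(−2κx) dx = j!/(2κ)^(j+1).
State is unnormalized: ∫|ψ|² dx = 0.0090362, and ∫ψ*·(−ħ²/2m · ψ'') dx = 0.0067328, so ⟨T⟩ = 0.0067328 / 0.0090362.
⟨T⟩ = 0.74509.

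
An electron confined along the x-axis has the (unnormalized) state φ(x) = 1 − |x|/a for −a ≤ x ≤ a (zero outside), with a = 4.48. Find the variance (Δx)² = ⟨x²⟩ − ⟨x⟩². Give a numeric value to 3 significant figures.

2.01

Compute ⟨x⟩ and ⟨x²⟩ separately, then (Δx)² = ⟨x²⟩ − ⟨x⟩².
φ is even, so ∫ over [−a, a] = 2∫₀ᵃ with φ = 1 − x/a there: ∫₀ᵃ (1 − x/a)² dx = a/3, ∫₀ᵃ x²(1 − x/a)² dx = a³/30, ∫₀ᵃ x⁴(1 − x/a)² dx = a⁵/105.
Normalization: ∫|φ|² dx = 2.9867.
⟨x⟩ = 0.0000 and ⟨x²⟩ = 2.0070.
(Δx)² = 2.0070 − (0.0000)² = 2.0070.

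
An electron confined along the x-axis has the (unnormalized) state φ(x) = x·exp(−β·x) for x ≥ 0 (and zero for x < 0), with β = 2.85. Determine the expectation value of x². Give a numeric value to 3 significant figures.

⟨x²⟩ = ∫ x²·|φ|² dx / ∫|φ|² dx (integrals over the domain).
Every integrand reduces to terms xʲ·e^(−2βx) on [0, ∞); use ∫₀^∞ xʲ·e^(−2βx) dx = j!/(2β)^(j+1).
State is unnormalized: ∫|φ|² dx = 0.010800, and ∫φ*·x²·φ dx = 0.0039888, so ⟨x²⟩ = 0.0039888 / 0.010800.
⟨x²⟩ = 0.36934.

0.369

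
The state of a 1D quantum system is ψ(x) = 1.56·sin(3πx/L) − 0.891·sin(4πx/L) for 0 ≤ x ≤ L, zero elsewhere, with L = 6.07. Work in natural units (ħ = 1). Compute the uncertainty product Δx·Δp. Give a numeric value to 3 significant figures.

Δx = √(⟨x²⟩−⟨x⟩²), Δp = √(⟨p²⟩−⟨p⟩²).
On 0 ≤ x ≤ L (j ≠ l): ∫sin²(jπx/L) dx = L/2, ∫sin(jπx/L)·sin(lπx/L) dx = 0; diagonal moments ∫x·sin²(jπx/L) dx = L²/4, ∫x²·sin²(jπx/L) dx = L³·(1/6 − 1/(4j²π²)); cross terms ∫x·sin(jπx/L)·sin(lπx/L) dx = 0 for j + l even and −4jlL²/(π²(j² − l²)²) for j + l odd, ∫x²·sin(jπx/L)·sin(lπx/L) dx = (−1)^(j+l)·4jlL³/(π²(j² − l²)²); higher powers the same way via product-to-sum and parts. d²/dx² sin(jπx/L) = −(jπ/L)²·sin(jπx/L); on 0 ≤ x ≤ L, ∫sin²(jπx/L) dx = L/2 and ∫sin(jπx/L)·sin(lπx/L) dx = 0 for j ≠ l, so only diagonal terms survive in ∫|ψ|² and ∫ψ·ψ″; ∫ψ·ψ′ dx = [ψ²/2] between the walls = 0.
Normalization: ∫|ψ|² dx = 9.7954.
⟨x⟩ = 4.0728, ⟨x²⟩ = 18.396 ⇒ Δx = 1.3447.
⟨p⟩ = 0.0000, ⟨p²⟩ = 2.8720 ⇒ Δp = 1.6947.
Δx·Δp = 2.2789.

2.28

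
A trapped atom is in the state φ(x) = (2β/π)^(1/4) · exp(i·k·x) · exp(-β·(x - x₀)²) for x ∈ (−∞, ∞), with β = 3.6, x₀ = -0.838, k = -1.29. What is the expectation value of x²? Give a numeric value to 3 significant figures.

0.772

⟨x²⟩ = ∫ x²·|φ|² dx (integrals over the domain).
Gaussian moments (u = x − x₀): ∫u^(2j)·e^(−2βu²) du = (2j−1)!!/(4β)^j · √(π/(2β)), odd powers integrate to 0; here √(π/(2β)) = 0.66055.
⟨x²⟩ = 0.77169.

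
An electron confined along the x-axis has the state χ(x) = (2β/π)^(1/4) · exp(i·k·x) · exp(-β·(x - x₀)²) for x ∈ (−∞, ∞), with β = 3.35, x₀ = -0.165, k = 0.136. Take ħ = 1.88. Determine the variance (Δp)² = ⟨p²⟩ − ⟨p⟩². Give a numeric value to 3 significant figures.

Compute ⟨p⟩ and ⟨p²⟩ separately; (Δp)² = ⟨p²⟩ − ⟨p⟩².
Gaussian moments (u = x − x₀): ∫u^(2j)·e^(−2βu²) du = (2j−1)!!/(4β)^j · √(π/(2β)), odd powers integrate to 0; here √(π/(2β)) = 0.68476. Derivatives: χ′ = (ik − 2βu)·χ, χ″ = ((ik − 2βu)² − 2β)·χ; the odd-in-u pieces drop out.
⟨p⟩ = 0.25568 and ⟨p²⟩ = 11.906.
(Δp)² = 11.906 − (0.25568)² = 11.840.

11.8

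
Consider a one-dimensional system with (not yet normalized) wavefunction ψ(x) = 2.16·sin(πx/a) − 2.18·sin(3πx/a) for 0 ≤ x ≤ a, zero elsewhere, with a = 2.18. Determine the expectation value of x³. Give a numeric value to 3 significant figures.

⟨x³⟩ = ∫ x³·|ψ|² dx / ∫|ψ|² dx (integrals over the domain).
On 0 ≤ x ≤ a (j ≠ l): ∫sin²(jπx/a) dx = a/2, ∫sin(jπx/a)·sin(lπx/a) dx = 0; diagonal moments ∫x·sin²(jπx/a) dx = a²/4, ∫x²·sin²(jπx/a) dx = a³·(1/6 − 1/(4j²π²)); cross terms ∫x·sin(jπx/a)·sin(lπx/a) dx = 0 for j + l even and −4jla²/(π²(j² − l²)²) for j + l odd, ∫x²·sin(jπx/a)·sin(lπx/a) dx = (−1)^(j+l)·4jla³/(π²(j² − l²)²); higher powers the same way via product-to-sum and parts.
State is unnormalized: ∫|ψ|² dx = 10.266, and ∫ψ*·x³·ψ dx = 16.070, so ⟨x³⟩ = 16.070 / 10.266.
⟨x³⟩ = 1.5655.

1.57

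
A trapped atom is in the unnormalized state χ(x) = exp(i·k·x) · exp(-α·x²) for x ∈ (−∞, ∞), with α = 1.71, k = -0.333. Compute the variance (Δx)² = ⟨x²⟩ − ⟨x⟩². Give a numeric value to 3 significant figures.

Compute ⟨x⟩ and ⟨x²⟩ separately, then (Δx)² = ⟨x²⟩ − ⟨x⟩².
Gaussian moments: ∫x^(2j)·e^(−2αx²) dx = (2j−1)!!/(4α)^j · √(π/(2α)), odd powers integrate to 0; here √(π/(2α)) = 0.95843.
Normalization: ∫|χ|² dx = 0.95843.
⟨x⟩ = 0.0000 and ⟨x²⟩ = 0.14620.
(Δx)² = 0.14620 − (0.0000)² = 0.14620.

0.146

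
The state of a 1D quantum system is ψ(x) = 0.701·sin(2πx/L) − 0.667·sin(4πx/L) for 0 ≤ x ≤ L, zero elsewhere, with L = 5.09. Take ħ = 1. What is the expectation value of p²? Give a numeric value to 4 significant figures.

3.696

p² ψ = −ħ² d²ψ/dx²; ⟨p²⟩ = −ħ² ∫ ψ*·ψ'' dx / ∫|ψ|² dx.
d²/dx² sin(jπx/L) = −(jπ/L)²·sin(jπx/L); on 0 ≤ x ≤ L, ∫sin²(jπx/L) dx = L/2 and ∫sin(jπx/L)·sin(lπx/L) dx = 0 for j ≠ l, so only diagonal terms survive in ∫|ψ|² and ∫ψ·ψ″; ∫ψ·ψ′ dx = [ψ²/2] between the walls = 0.
State is unnormalized: ∫|ψ|² dx = 2.3829, and ∫ψ*·(−ħ² ψ'') dx = 8.8069, so ⟨p²⟩ = 8.8069 / 2.3829.
⟨p²⟩ = 3.6959.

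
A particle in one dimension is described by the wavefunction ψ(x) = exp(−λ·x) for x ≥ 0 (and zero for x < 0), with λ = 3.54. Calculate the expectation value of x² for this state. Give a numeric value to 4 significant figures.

0.03990

⟨x²⟩ = ∫ x²·|ψ|² dx / ∫|ψ|² dx (integrals over the domain).
Every integrand reduces to terms xʲ·e^(−2λx) on [0, ∞); use ∫₀^∞ xʲ·e^(−2λx) dx = j!/(2λ)^(j+1).
State is unnormalized: ∫|ψ|² dx = 0.14124, and ∫ψ*·x²·ψ dx = 0.0056355, so ⟨x²⟩ = 0.0056355 / 0.14124.
⟨x²⟩ = 0.039899.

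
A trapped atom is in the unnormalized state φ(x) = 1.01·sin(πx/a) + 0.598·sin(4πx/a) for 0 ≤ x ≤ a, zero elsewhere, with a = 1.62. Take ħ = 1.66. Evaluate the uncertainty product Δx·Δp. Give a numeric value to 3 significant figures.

Δx = √(⟨x²⟩−⟨x⟩²), Δp = √(⟨p²⟩−⟨p⟩²).
On 0 ≤ x ≤ a (j ≠ l): ∫sin²(jπx/a) dx = a/2, ∫sin(jπx/a)·sin(lπx/a) dx = 0; diagonal moments ∫x·sin²(jπx/a) dx = a²/4, ∫x²·sin²(jπx/a) dx = a³·(1/6 − 1/(4j²π²)); cross terms ∫x·sin(jπx/a)·sin(lπx/a) dx = 0 for j + l even and −4jla²/(π²(j² − l²)²) for j + l odd, ∫x²·sin(jπx/a)·sin(lπx/a) dx = (−1)^(j+l)·4jla³/(π²(j² − l²)²); higher powers the same way via product-to-sum and parts. d²/dx² sin(jπx/a) = −(jπ/a)²·sin(jπx/a); on 0 ≤ x ≤ a, ∫sin²(jπx/a) dx = a/2 and ∫sin(jπx/a)·sin(lπx/a) dx = 0 for j ≠ l, so only diagonal terms survive in ∫|φ|² and ∫φ·φ″; ∫φ·φ′ dx = [φ²/2] between the walls = 0.
Normalization: ∫|φ|² dx = 1.1159.
⟨x⟩ = 0.78953, ⟨x²⟩ = 0.74104 ⇒ Δx = 0.34305.
⟨p⟩ = 0.0000, ⟨p²⟩ = 50.711 ⇒ Δp = 7.1212.
Δx·Δp = 2.4429.

2.44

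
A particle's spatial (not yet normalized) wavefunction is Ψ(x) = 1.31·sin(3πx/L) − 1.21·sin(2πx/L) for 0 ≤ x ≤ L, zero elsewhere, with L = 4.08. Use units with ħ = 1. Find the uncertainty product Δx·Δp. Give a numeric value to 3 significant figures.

1.56

Δx = √(⟨x²⟩−⟨x⟩²), Δp = √(⟨p²⟩−⟨p⟩²).
On 0 ≤ x ≤ L (j ≠ l): ∫sin²(jπx/L) dx = L/2, ∫sin(jπx/L)·sin(lπx/L) dx = 0; diagonal moments ∫x·sin²(jπx/L) dx = L²/4, ∫x²·sin²(jπx/L) dx = L³·(1/6 − 1/(4j²π²)); cross terms ∫x·sin(jπx/L)·sin(lπx/L) dx = 0 for j + l even and −4jlL²/(π²(j² − l²)²) for j + l odd, ∫x²·sin(jπx/L)·sin(lπx/L) dx = (−1)^(j+l)·4jlL³/(π²(j² − l²)²); higher powers the same way via product-to-sum and parts. d²/dx² sin(jπx/L) = −(jπ/L)²·sin(jπx/L); on 0 ≤ x ≤ L, ∫sin²(jπx/L) dx = L/2 and ∫sin(jπx/L)·sin(lπx/L) dx = 0 for j ≠ l, so only diagonal terms survive in ∫|Ψ|² and ∫Ψ·Ψ″; ∫Ψ·Ψ′ dx = [Ψ²/2] between the walls = 0.
Normalization: ∫|Ψ|² dx = 6.4876.
⟨x⟩ = 2.8312, ⟨x²⟩ = 8.6293 ⇒ Δx = 0.78330.
⟨p⟩ = 0.0000, ⟨p²⟩ = 3.9713 ⇒ Δp = 1.9928.
Δx·Δp = 1.5610.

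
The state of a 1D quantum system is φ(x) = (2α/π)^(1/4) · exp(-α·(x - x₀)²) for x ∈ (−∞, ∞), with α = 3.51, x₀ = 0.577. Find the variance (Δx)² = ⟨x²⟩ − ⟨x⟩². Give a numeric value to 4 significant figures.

Compute ⟨x⟩ and ⟨x²⟩ separately, then (Δx)² = ⟨x²⟩ − ⟨x⟩².
Gaussian moments (u = x − x₀): ∫u^(2j)·e^(−2αu²) du = (2j−1)!!/(4α)^j · √(π/(2α)), odd powers integrate to 0; here √(π/(2α)) = 0.66897.
⟨x⟩ = 0.57700 and ⟨x²⟩ = 0.40415.
(Δx)² = 0.40415 − (0.57700)² = 0.071225.

0.07123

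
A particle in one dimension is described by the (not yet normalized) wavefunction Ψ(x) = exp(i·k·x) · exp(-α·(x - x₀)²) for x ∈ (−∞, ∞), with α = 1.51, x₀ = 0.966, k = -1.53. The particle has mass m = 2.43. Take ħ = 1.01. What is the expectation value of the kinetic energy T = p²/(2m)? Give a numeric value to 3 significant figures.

T = −(ħ²/2m) d²/dx², so ⟨T⟩ = −(ħ²/2m) ∫ Ψ*·Ψ'' dx / ∫|Ψ|² dx; with m = 2.43.
Gaussian moments (u = x − x₀): ∫u^(2j)·e^(−2αu²) du = (2j−1)!!/(4α)^j · √(π/(2α)), odd powers integrate to 0; here √(π/(2α)) = 1.0199. Derivatives: Ψ′ = (ik − 2αu)·Ψ, Ψ″ = ((ik − 2αu)² − 2α)·Ψ; the odd-in-u pieces drop out.
State is unnormalized: ∫|Ψ|² dx = 1.0199, and ∫Ψ*·(−ħ²/2m · Ψ'') dx = 0.82440, so ⟨T⟩ = 0.82440 / 1.0199.
⟨T⟩ = 0.80829.

0.808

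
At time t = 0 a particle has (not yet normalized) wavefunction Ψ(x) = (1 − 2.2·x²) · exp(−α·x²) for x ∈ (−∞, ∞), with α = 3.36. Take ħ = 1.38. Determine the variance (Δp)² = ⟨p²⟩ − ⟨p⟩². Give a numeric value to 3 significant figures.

Compute ⟨p⟩ and ⟨p²⟩ separately; (Δp)² = ⟨p²⟩ − ⟨p⟩².
Expand each integrand as polynomial × e^(−2αx²) and use ∫x^(2j)·e^(−2αx²) dx = (2j−1)!!/(4α)^j · √(π/(2α)), odd powers → 0; here √(π/(2α)) = 0.68374. Differentiate with the product rule, d/dx e^(−αx²) = −2αx·e^(−αx²).
Normalization: ∫|Ψ|² dx = 0.51486.
⟨p⟩ = 0.0000 and ⟨p²⟩ = 12.874.
(Δp)² = 12.874 − (0.0000)² = 12.874.

12.9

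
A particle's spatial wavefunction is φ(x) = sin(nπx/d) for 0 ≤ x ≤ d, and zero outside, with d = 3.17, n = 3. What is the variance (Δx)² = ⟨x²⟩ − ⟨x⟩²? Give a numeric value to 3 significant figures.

0.781

Compute ⟨x⟩ and ⟨x²⟩ separately, then (Δx)² = ⟨x²⟩ − ⟨x⟩².
With sin²θ = (1 − cos2θ)/2 on 0 ≤ x ≤ d: ∫sin²(nπx/d) dx = d/2, ∫x·sin²(nπx/d) dx = d²/4, ∫x²·sin²(nπx/d) dx = d³·(1/6 − 1/(4n²π²)); higher powers xᵏ the same way, integrating xᵏ·cos(2nπx/d) by parts.
Normalization: ∫|φ|² dx = 1.5850.
⟨x⟩ = 1.5850 and ⟨x²⟩ = 3.2931.
(Δx)² = 3.2931 − (1.5850)² = 0.78084.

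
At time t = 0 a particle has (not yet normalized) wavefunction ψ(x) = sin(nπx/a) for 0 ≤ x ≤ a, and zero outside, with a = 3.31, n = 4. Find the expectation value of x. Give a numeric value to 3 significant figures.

⟨x⟩ = ∫ x·|ψ|² dx / ∫|ψ|² dx (integrals over the domain).
With sin²θ = (1 − cos2θ)/2 on 0 ≤ x ≤ a: ∫sin²(nπx/a) dx = a/2, ∫x·sin²(nπx/a) dx = a²/4, ∫x²·sin²(nπx/a) dx = a³·(1/6 − 1/(4n²π²)); higher powers xᵏ the same way, integrating xᵏ·cos(2nπx/a) by parts.
State is unnormalized: ∫|ψ|² dx = 1.6550, and ∫ψ*·x·ψ dx = 2.7390, so ⟨x⟩ = 2.7390 / 1.6550.
⟨x⟩ = 1.6550.

1.66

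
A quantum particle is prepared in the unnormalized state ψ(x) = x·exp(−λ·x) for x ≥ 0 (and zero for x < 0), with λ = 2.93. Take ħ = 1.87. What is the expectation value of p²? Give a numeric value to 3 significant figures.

30.0

p² ψ = −ħ² d²ψ/dx²; ⟨p²⟩ = −ħ² ∫ ψ*·ψ'' dx / ∫|ψ|² dx.
Differentiate x·exp(−λ·x) with the product rule; every integrand then reduces to terms xʲ·e^(−2λx) on [0, ∞), with ∫₀^∞ xʲ·e^(−2λx) dx = j!/(2λ)^(j+1).
State is unnormalized: ∫|ψ|² dx = 0.0099389, and ∫ψ*·(−ħ² ψ'') dx = 0.29837, so ⟨p²⟩ = 0.29837 / 0.0099389.
⟨p²⟩ = 30.021.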